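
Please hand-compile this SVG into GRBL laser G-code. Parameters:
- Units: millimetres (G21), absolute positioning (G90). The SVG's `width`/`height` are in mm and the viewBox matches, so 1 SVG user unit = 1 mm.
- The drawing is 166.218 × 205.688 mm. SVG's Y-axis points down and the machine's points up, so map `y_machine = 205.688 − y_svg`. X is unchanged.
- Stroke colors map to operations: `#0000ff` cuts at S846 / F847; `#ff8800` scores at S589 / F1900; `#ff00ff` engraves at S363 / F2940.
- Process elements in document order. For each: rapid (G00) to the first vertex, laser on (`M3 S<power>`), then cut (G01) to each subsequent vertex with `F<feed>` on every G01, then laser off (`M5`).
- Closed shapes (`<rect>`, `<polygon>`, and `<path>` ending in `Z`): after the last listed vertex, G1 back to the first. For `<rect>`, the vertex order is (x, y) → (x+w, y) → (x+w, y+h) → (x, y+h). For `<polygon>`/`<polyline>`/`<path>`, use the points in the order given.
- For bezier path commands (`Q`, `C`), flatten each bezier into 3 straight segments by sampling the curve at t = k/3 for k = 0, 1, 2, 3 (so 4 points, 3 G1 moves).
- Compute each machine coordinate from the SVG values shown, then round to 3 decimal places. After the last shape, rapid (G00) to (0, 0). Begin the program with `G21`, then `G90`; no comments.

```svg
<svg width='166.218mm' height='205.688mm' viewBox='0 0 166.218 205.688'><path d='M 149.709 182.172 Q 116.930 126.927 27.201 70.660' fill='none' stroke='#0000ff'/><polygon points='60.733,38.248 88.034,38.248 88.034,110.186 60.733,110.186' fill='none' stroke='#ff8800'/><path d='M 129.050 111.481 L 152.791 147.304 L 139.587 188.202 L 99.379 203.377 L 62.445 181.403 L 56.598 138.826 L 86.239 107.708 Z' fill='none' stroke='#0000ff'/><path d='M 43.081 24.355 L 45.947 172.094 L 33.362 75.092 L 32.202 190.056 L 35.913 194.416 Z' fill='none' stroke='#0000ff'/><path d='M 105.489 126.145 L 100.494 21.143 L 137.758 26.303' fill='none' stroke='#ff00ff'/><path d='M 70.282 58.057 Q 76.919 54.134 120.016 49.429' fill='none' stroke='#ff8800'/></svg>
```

G21
G90
G00 X149.709 Y23.516
M3 S846
G01 X121.529 Y60.460 F847
G01 X80.693 Y97.630 F847
G01 X27.201 Y135.028 F847
M5
G00 X60.733 Y167.440
M3 S589
G01 X88.034 Y167.440 F1900
G01 X88.034 Y95.502 F1900
G01 X60.733 Y95.502 F1900
G01 X60.733 Y167.440 F1900
M5
G00 X129.050 Y94.207
M3 S846
G01 X152.791 Y58.384 F847
G01 X139.587 Y17.486 F847
G01 X99.379 Y2.311 F847
G01 X62.445 Y24.285 F847
G01 X56.598 Y66.862 F847
G01 X86.239 Y97.980 F847
G01 X129.050 Y94.207 F847
M5
G00 X43.081 Y181.333
M3 S846
G01 X45.947 Y33.594 F847
G01 X33.362 Y130.596 F847
G01 X32.202 Y15.632 F847
G01 X35.913 Y11.272 F847
G01 X43.081 Y181.333 F847
M5
G00 X105.489 Y79.543
M3 S363
G01 X100.494 Y184.545 F2940
G01 X137.758 Y179.385 F2940
M5
G00 X70.282 Y147.631
M3 S589
G01 X78.758 Y150.333 F1900
G01 X95.336 Y153.209 F1900
G01 X120.016 Y156.259 F1900
M5
G00 X0.000 Y0.000

1 u = 1 mm; y_m = 205.688 − y.

[1] `<path>` quadratic bezier, #0000ff→cut S846 F847: (149.709,23.516) → (121.529,60.460) → (80.693,97.630) → (27.201,135.028)

[2] `<polygon>` rectangle, #ff8800→score S589 F1900: (60.733,167.440) → (88.034,167.440) → (88.034,95.502) → (60.733,95.502) → (60.733,167.440) (closed)

[3] `<path>` regular polygon, #0000ff→cut S846 F847: (129.050,94.207) → (152.791,58.384) → (139.587,17.486) → (99.379,2.311) → (62.445,24.285) → (56.598,66.862) → (86.239,97.980) → (129.050,94.207) (closed)

[4] `<path>` closed polygon, #0000ff→cut S846 F847: (43.081,181.333) → (45.947,33.594) → (33.362,130.596) → (32.202,15.632) → (35.913,11.272) → (43.081,181.333) (closed)

[5] `<path>` open polyline, #ff00ff→engrave S363 F2940: (105.489,79.543) → (100.494,184.545) → (137.758,179.385)

[6] `<path>` quadratic bezier, #ff8800→score S589 F1900: (70.282,147.631) → (78.758,150.333) → (95.336,153.209) → (120.016,156.259)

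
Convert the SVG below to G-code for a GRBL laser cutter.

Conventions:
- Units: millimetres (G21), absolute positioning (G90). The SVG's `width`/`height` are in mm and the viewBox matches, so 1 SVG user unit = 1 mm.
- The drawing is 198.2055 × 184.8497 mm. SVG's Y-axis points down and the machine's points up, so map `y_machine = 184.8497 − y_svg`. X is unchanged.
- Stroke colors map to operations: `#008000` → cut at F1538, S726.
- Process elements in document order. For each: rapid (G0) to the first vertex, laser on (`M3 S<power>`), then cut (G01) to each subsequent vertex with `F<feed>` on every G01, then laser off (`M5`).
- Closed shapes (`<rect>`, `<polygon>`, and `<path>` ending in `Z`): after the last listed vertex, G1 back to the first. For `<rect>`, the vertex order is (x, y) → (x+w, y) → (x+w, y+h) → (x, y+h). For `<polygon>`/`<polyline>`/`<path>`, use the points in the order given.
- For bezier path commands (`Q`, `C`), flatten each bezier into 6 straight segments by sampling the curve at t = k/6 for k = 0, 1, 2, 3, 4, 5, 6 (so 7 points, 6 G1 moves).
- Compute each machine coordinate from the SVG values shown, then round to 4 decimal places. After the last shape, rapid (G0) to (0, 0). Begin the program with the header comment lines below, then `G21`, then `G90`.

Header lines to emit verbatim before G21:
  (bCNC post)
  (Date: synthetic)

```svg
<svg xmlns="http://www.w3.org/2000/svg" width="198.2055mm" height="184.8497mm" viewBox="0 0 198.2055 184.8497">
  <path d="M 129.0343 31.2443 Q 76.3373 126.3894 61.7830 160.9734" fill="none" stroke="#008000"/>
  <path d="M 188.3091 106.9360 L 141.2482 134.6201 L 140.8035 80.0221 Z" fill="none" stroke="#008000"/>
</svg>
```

(bCNC post)
(Date: synthetic)
G21
G90
G0 X129.0343 Y153.6054
M3 S726
G01 X112.5282 Y123.5726 F1538
G01 X98.1410 Y96.9043 F1538
G01 X85.8730 Y73.6006 F1538
G01 X75.7239 Y53.6613 F1538
G01 X67.6940 Y37.0866 F1538
G01 X61.7830 Y23.8763 F1538
M5
G0 X188.3091 Y77.9137
M3 S726
G01 X141.2482 Y50.2296 F1538
G01 X140.8035 Y104.8276 F1538
G01 X188.3091 Y77.9137 F1538
M5
G0 X0.0000 Y0.0000

viewBox `0 0 198.2055 184.8497` with mm width/height → 1 unit = 1 mm. Flip: y_m = 184.8497 − y_svg.

**Shape 1** — `<path>` quadratic bezier, stroke `#008000` → cut (S726, F1538). Control points (SVG): P0=(129.0343,31.2443), P1=(76.3373,126.3894), P2=(61.7830,160.9734); sampled at t=k/6. Machine vertices: (129.0343,153.6054) → (112.5282,123.5726) → (98.1410,96.9043) → (85.8730,73.6006) → (75.7239,53.6613) → (67.6940,37.0866) → (61.7830,23.8763). Open path.

**Shape 2** — `<path>` regular polygon, stroke `#008000` → cut (S726, F1538). Machine vertices: (188.3091,77.9137) → (141.2482,50.2296) → (140.8035,104.8276) → (188.3091,77.9137). Closed: final G1 returns to the first vertex.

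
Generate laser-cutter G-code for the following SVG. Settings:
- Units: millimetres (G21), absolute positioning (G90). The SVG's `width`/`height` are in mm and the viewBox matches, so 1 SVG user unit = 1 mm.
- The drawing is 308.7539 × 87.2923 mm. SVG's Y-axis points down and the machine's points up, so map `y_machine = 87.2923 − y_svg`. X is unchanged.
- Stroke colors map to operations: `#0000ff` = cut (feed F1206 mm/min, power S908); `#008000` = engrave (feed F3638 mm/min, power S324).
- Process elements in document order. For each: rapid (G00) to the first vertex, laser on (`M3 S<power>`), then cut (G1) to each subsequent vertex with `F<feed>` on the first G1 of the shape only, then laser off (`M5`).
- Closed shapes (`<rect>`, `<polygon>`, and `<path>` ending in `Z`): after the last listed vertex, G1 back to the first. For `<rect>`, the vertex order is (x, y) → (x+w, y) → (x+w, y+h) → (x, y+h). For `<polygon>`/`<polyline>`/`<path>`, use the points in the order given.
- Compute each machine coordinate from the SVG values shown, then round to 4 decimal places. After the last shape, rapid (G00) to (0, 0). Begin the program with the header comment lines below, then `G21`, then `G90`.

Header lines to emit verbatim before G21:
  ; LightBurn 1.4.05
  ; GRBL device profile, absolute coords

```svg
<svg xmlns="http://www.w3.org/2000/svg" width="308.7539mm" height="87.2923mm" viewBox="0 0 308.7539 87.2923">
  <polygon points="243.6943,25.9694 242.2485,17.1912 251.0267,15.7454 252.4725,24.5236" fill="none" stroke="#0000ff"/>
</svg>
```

; LightBurn 1.4.05
; GRBL device profile, absolute coords
G21
G90
G00 X243.6943 Y61.3229
M3 S908
G1 X242.2485 Y70.1011 F1206
G1 X251.0267 Y71.5469
G1 X252.4725 Y62.7687
G1 X243.6943 Y61.3229
M5
G00 X0.0000 Y0.0000

Since the viewBox matches the mm dimensions, user units are millimetres directly. The only transform is the Y-flip y_m = 87.2923 − y_svg.

Shape 1 is a regular polygon drawn with `<polygon>`. Its stroke #0000ff means cut at S908, F1206. After flipping Y the toolpath is (243.6943,61.3229) → (242.2485,70.1011) → (251.0267,71.5469) → (252.4725,62.7687) → (243.6943,61.3229), returning to the start.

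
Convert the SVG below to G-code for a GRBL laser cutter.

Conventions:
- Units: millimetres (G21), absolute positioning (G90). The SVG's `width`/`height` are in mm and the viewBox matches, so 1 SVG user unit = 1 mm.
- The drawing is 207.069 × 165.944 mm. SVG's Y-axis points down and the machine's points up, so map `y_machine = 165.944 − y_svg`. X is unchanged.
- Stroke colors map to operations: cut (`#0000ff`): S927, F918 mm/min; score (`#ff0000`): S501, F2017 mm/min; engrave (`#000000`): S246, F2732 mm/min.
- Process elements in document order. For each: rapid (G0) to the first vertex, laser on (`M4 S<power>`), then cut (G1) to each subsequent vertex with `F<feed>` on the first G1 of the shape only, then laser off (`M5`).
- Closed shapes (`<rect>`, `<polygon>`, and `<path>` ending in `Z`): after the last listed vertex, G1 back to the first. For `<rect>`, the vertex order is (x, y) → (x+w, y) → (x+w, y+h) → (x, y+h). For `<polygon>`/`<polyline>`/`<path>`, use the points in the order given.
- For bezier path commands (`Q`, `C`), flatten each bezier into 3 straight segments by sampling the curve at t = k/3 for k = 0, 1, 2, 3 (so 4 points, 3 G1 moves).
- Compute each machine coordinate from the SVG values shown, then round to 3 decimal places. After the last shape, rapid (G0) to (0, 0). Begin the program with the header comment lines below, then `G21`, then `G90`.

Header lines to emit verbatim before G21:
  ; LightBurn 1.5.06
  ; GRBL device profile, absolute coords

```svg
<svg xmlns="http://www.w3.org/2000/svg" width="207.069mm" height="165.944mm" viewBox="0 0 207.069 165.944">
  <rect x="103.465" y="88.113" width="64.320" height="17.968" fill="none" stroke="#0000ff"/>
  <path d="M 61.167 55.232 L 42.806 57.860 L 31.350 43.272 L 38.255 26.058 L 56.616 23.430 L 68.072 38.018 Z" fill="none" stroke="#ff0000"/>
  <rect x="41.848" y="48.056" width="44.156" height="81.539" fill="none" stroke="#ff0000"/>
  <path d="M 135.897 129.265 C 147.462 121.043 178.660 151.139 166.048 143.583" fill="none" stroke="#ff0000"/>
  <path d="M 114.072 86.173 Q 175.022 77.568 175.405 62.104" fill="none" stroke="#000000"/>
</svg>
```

viewBox `0 0 207.069 165.944` with mm width/height → 1 unit = 1 mm. Flip: y_m = 165.944 − y_svg.

**Shape 1** — `<rect>` rectangle, stroke `#0000ff` → cut (S927, F918). Machine vertices: (103.465,77.831) → (167.785,77.831) → (167.785,59.863) → (103.465,59.863) → (103.465,77.831). Closed: final G1 returns to the first vertex.

**Shape 2** — `<path>` regular polygon, stroke `#ff0000` → score (S501, F2017). Machine vertices: (61.167,110.712) → (42.806,108.084) → (31.350,122.672) → (38.255,139.886) → (56.616,142.514) → (68.072,127.926) → (61.167,110.712). Closed: final G1 returns to the first vertex.

**Shape 3** — `<rect>` rectangle, stroke `#ff0000` → score (S501, F2017). Machine vertices: (41.848,117.888) → (86.004,117.888) → (86.004,36.349) → (41.848,36.349) → (41.848,117.888). Closed: final G1 returns to the first vertex.

**Shape 4** — `<path>` cubic bezier, stroke `#ff0000` → score (S501, F2017). Control points (SVG): P0=(135.897,129.265), P1=(147.462,121.043), P2=(178.660,151.139), P3=(166.048,143.583); sampled at t=k/3. Machine vertices: (135.897,36.679) → (151.657,34.942) → (166.406,24.542) → (166.048,22.361). Open path.

**Shape 5** — `<path>` quadratic bezier, stroke `#000000` → engrave (S246, F2732). Control points (SVG): P0=(114.072,86.173), P1=(175.022,77.568), P2=(175.405,62.104); sampled at t=k/3. Machine vertices: (114.072,79.771) → (147.976,86.270) → (168.420,94.293) → (175.405,103.840). Open path.

; LightBurn 1.5.06
; GRBL device profile, absolute coords
G21
G90
G0 X103.465 Y77.831
M4 S927
G1 X167.785 Y77.831 F918
G1 X167.785 Y59.863
G1 X103.465 Y59.863
G1 X103.465 Y77.831
M5
G0 X61.167 Y110.712
M4 S501
G1 X42.806 Y108.084 F2017
G1 X31.350 Y122.672
G1 X38.255 Y139.886
G1 X56.616 Y142.514
G1 X68.072 Y127.926
G1 X61.167 Y110.712
M5
G0 X41.848 Y117.888
M4 S501
G1 X86.004 Y117.888 F2017
G1 X86.004 Y36.349
G1 X41.848 Y36.349
G1 X41.848 Y117.888
M5
G0 X135.897 Y36.679
M4 S501
G1 X151.657 Y34.942 F2017
G1 X166.406 Y24.542
G1 X166.048 Y22.361
M5
G0 X114.072 Y79.771
M4 S246
G1 X147.976 Y86.270 F2732
G1 X168.420 Y94.293
G1 X175.405 Y103.840
M5
G0 X0.000 Y0.000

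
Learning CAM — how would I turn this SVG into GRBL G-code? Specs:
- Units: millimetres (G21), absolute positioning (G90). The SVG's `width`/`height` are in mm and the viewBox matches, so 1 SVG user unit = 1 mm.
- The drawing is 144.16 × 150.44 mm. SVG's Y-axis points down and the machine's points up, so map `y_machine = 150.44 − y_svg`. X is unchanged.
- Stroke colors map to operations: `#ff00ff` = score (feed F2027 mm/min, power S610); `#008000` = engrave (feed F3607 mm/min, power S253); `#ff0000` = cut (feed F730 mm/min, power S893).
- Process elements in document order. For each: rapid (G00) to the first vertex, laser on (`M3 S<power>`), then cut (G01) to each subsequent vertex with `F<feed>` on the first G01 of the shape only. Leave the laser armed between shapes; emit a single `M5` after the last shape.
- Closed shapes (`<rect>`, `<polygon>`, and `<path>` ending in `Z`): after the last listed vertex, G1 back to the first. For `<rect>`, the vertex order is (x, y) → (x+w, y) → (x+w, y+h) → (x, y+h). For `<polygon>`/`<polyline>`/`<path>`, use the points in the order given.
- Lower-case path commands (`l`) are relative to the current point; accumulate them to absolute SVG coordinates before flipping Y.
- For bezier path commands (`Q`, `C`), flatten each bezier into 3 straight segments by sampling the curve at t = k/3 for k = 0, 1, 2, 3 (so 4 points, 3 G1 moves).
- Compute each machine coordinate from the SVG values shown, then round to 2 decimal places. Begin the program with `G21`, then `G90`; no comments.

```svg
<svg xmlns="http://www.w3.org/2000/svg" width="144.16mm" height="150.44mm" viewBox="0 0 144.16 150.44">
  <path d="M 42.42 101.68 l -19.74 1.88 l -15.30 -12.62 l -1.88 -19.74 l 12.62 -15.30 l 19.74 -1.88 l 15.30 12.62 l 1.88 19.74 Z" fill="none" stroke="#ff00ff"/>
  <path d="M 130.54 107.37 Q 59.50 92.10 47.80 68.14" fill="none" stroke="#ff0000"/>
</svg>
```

G21
G90
G00 X42.42 Y48.76
M3 S610
G01 X22.68 Y46.88 F2027
G01 X7.38 Y59.50
G01 X5.50 Y79.24
G01 X18.12 Y94.54
G01 X37.86 Y96.42
G01 X53.16 Y83.80
G01 X55.04 Y64.06
G01 X42.42 Y48.76
G00 X130.54 Y43.07
M3 S893
G01 X89.77 Y54.22 F730
G01 X62.19 Y67.29
G01 X47.80 Y82.30
M5

1 u = 1 mm; y_m = 150.44 − y.

[1] `<path>` regular polygon, #ff00ff→score S610 F2027: (42.42,48.76) → (22.68,46.88) → (7.38,59.50) → (5.50,79.24) → (18.12,94.54) → (37.86,96.42) → (53.16,83.80) → (55.04,64.06) → (42.42,48.76) (closed)

[2] `<path>` quadratic bezier, #ff0000→cut S893 F730: (130.54,43.07) → (89.77,54.22) → (62.19,67.29) → (47.80,82.30)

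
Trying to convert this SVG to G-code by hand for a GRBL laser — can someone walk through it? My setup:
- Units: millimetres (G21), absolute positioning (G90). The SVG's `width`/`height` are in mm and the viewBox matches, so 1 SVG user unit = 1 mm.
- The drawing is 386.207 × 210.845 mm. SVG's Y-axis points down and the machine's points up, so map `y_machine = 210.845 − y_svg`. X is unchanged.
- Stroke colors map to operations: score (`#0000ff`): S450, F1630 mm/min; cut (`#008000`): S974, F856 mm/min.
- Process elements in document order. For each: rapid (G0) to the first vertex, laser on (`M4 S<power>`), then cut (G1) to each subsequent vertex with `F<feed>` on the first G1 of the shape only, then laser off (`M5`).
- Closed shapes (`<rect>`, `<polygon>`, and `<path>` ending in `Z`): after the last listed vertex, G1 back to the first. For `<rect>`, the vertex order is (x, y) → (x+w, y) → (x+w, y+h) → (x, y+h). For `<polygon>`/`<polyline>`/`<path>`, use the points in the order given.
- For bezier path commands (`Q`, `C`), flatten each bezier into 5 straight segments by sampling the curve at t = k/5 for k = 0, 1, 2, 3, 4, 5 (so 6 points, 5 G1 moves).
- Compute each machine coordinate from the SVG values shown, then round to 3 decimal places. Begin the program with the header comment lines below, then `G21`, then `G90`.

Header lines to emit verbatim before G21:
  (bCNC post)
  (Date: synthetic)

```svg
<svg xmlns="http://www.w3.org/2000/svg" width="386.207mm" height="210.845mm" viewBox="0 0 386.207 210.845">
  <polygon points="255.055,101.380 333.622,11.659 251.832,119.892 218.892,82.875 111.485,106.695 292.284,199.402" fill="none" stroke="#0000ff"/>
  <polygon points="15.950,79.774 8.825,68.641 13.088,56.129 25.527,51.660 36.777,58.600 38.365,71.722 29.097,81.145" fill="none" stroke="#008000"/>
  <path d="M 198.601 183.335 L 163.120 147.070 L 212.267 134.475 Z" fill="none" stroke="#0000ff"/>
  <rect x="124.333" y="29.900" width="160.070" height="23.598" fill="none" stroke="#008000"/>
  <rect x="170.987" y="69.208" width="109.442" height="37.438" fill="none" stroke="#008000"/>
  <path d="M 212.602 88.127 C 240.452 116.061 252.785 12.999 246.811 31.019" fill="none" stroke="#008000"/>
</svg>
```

(bCNC post)
(Date: synthetic)
G21
G90
G0 X255.055 Y109.465
M4 S450
G1 X333.622 Y199.186 F1630
G1 X251.832 Y90.953
G1 X218.892 Y127.970
G1 X111.485 Y104.150
G1 X292.284 Y11.443
G1 X255.055 Y109.465
M5
G0 X15.950 Y131.071
M4 S974
G1 X8.825 Y142.204 F856
G1 X13.088 Y154.716
G1 X25.527 Y159.185
G1 X36.777 Y152.245
G1 X38.365 Y139.123
G1 X29.097 Y129.700
G1 X15.950 Y131.071
M5
G0 X198.601 Y27.510
M4 S450
G1 X163.120 Y63.775 F1630
G1 X212.267 Y76.370
G1 X198.601 Y27.510
M5
G0 X124.333 Y180.945
M4 S974
G1 X284.403 Y180.945 F856
G1 X284.403 Y157.347
G1 X124.333 Y157.347
G1 X124.333 Y180.945
M5
G0 X170.987 Y141.637
M4 S974
G1 X280.429 Y141.637 F856
G1 X280.429 Y104.199
G1 X170.987 Y104.199
G1 X170.987 Y141.637
M5
G0 X212.602 Y122.718
M4 S974
G1 X227.428 Y119.660 F856
G1 X238.395 Y135.942
G1 X245.371 Y159.464
G1 X248.221 Y178.125
G1 X246.811 Y179.826
M5

viewBox `0 0 386.207 210.845` with mm width/height → 1 unit = 1 mm. Flip: y_m = 210.845 − y_svg.

**Shape 1** — `<polygon>` closed polygon, stroke `#0000ff` → score (S450, F1630). Machine vertices: (255.055,109.465) → (333.622,199.186) → (251.832,90.953) → (218.892,127.970) → (111.485,104.150) → (292.284,11.443) → (255.055,109.465). Closed: final G1 returns to the first vertex.

**Shape 2** — `<polygon>` regular polygon, stroke `#008000` → cut (S974, F856). Machine vertices: (15.950,131.071) → (8.825,142.204) → (13.088,154.716) → (25.527,159.185) → (36.777,152.245) → (38.365,139.123) → (29.097,129.700) → (15.950,131.071). Closed: final G1 returns to the first vertex.

**Shape 3** — `<path>` regular polygon, stroke `#0000ff` → score (S450, F1630). Machine vertices: (198.601,27.510) → (163.120,63.775) → (212.267,76.370) → (198.601,27.510). Closed: final G1 returns to the first vertex.

**Shape 4** — `<rect>` rectangle, stroke `#008000` → cut (S974, F856). Machine vertices: (124.333,180.945) → (284.403,180.945) → (284.403,157.347) → (124.333,157.347) → (124.333,180.945). Closed: final G1 returns to the first vertex.

**Shape 5** — `<rect>` rectangle, stroke `#008000` → cut (S974, F856). Machine vertices: (170.987,141.637) → (280.429,141.637) → (280.429,104.199) → (170.987,104.199) → (170.987,141.637). Closed: final G1 returns to the first vertex.

**Shape 6** — `<path>` cubic bezier, stroke `#008000` → cut (S974, F856). Control points (SVG): P0=(212.602,88.127), P1=(240.452,116.061), P2=(252.785,12.999), P3=(246.811,31.019); sampled at t=k/5. Machine vertices: (212.602,122.718) → (227.428,119.660) → (238.395,135.942) → (245.371,159.464) → (248.221,178.125) → (246.811,179.826). Open path.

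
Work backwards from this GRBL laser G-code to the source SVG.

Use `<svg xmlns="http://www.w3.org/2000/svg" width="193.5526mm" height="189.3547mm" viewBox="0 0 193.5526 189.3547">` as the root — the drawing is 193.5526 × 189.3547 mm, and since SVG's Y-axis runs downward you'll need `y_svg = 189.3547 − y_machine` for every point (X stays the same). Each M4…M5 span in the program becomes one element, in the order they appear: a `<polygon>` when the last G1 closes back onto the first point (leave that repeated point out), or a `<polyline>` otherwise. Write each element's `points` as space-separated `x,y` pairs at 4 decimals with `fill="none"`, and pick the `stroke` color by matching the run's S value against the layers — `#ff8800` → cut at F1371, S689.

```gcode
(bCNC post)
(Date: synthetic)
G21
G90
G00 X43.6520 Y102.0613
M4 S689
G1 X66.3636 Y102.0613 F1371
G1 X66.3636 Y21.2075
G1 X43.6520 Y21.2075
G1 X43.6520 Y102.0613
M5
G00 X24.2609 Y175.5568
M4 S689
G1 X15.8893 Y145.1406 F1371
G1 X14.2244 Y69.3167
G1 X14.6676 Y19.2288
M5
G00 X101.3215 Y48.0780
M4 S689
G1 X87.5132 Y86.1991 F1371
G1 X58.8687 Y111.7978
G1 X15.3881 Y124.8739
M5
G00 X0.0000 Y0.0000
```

<svg xmlns="http://www.w3.org/2000/svg" width="193.5526mm" height="189.3547mm" viewBox="0 0 193.5526 189.3547">
  <polygon points="43.6520,87.2934 66.3636,87.2934 66.3636,168.1472 43.6520,168.1472" fill="none" stroke="#ff8800"/>
  <polyline points="24.2609,13.7979 15.8893,44.2141 14.2244,120.0380 14.6676,170.1259" fill="none" stroke="#ff8800"/>
  <polyline points="101.3215,141.2767 87.5132,103.1556 58.8687,77.5569 15.3881,64.4808" fill="none" stroke="#ff8800"/>
</svg>

y_svg = 189.3547 − y_m. Every run uses S689, so all elements get stroke `#ff8800` (cut).

[1] closed run; points: 43.6520,87.2934 66.3636,87.2934 66.3636,168.1472 43.6520,168.1472

[2] open run; points: 24.2609,13.7979 15.8893,44.2141 14.2244,120.0380 14.6676,170.1259

[3] open run; points: 101.3215,141.2767 87.5132,103.1556 58.8687,77.5569 15.3881,64.4808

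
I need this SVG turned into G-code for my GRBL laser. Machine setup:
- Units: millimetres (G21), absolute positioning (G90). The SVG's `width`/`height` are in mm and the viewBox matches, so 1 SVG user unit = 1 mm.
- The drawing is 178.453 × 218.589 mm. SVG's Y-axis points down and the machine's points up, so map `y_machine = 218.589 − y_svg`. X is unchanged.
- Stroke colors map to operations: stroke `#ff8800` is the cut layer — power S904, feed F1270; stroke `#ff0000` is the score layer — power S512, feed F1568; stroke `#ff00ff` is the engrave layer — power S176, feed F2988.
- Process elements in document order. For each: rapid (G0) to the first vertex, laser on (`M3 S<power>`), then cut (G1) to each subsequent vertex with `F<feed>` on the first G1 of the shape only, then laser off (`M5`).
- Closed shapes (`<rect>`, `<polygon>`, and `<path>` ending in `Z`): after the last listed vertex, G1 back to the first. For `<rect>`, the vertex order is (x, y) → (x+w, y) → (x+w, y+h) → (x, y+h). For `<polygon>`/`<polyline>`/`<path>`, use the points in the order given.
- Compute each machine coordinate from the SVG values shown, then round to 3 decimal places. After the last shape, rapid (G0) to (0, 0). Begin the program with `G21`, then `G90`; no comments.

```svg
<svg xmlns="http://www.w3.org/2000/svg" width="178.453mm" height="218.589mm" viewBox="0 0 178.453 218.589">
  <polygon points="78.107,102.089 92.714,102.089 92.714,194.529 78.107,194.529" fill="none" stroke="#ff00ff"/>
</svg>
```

viewBox `0 0 178.453 218.589` with mm width/height → 1 unit = 1 mm. Flip: y_m = 218.589 − y_svg.

**Shape 1** — `<polygon>` rectangle, stroke `#ff00ff` → engrave (S176, F2988). Machine vertices: (78.107,116.500) → (92.714,116.500) → (92.714,24.060) → (78.107,24.060) → (78.107,116.500). Closed: final G1 returns to the first vertex.

G21
G90
G0 X78.107 Y116.500
M3 S176
G1 X92.714 Y116.500 F2988
G1 X92.714 Y24.060
G1 X78.107 Y24.060
G1 X78.107 Y116.500
M5
G0 X0.000 Y0.000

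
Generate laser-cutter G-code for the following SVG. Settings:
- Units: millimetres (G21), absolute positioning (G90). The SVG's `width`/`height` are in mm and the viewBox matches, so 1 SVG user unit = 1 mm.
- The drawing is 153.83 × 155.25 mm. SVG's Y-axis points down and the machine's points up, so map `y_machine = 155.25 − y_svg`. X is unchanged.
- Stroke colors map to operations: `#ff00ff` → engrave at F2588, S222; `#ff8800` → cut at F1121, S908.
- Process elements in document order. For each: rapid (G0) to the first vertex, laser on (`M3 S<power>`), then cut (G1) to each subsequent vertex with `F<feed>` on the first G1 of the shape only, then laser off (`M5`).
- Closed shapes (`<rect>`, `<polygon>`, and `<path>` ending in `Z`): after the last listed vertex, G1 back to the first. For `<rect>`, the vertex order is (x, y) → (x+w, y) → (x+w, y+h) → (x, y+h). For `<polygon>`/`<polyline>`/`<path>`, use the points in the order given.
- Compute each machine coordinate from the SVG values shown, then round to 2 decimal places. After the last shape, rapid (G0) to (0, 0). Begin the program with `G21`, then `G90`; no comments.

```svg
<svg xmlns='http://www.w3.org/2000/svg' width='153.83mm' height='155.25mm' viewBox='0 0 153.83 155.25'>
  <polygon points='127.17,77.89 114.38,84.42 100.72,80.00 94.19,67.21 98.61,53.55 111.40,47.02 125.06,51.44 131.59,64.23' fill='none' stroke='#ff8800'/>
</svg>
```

G21
G90
G0 X127.17 Y77.36
M3 S908
G1 X114.38 Y70.83 F1121
G1 X100.72 Y75.25
G1 X94.19 Y88.04
G1 X98.61 Y101.70
G1 X111.40 Y108.23
G1 X125.06 Y103.81
G1 X131.59 Y91.02
G1 X127.17 Y77.36
M5
G0 X0.00 Y0.00

1 u = 1 mm; y_m = 155.25 − y.

[1] `<polygon>` regular polygon, #ff8800→cut S908 F1121: (127.17,77.36) → (114.38,70.83) → (100.72,75.25) → (94.19,88.04) → (98.61,101.70) → (111.40,108.23) → (125.06,103.81) → (131.59,91.02) → (127.17,77.36) (closed)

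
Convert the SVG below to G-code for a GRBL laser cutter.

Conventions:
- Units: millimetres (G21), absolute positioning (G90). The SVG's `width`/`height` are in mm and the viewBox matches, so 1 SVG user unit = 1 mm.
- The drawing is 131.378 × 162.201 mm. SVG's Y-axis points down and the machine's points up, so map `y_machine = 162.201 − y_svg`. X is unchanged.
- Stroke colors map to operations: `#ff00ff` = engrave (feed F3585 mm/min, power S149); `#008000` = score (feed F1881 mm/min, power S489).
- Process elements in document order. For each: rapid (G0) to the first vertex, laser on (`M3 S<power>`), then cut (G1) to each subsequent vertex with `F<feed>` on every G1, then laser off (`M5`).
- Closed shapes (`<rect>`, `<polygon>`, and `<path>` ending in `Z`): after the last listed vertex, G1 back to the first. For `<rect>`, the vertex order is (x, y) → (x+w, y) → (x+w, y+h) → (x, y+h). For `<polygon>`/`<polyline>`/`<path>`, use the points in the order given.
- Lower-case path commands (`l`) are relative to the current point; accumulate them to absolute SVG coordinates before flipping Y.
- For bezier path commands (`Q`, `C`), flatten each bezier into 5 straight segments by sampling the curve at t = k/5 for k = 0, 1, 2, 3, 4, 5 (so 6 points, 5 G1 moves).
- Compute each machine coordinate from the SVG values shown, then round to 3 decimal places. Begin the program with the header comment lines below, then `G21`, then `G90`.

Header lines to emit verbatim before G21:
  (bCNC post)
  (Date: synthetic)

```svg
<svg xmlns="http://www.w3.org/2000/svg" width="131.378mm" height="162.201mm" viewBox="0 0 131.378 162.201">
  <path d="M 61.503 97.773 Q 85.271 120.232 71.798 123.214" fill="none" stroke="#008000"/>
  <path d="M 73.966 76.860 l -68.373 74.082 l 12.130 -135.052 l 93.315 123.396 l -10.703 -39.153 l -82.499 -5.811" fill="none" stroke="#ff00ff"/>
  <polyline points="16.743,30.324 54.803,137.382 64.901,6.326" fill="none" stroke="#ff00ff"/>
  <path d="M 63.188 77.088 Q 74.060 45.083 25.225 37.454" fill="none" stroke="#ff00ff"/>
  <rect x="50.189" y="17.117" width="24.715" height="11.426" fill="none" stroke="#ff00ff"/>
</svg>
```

(bCNC post)
(Date: synthetic)
G21
G90
G0 X61.503 Y64.428
M3 S489
G1 X69.521 Y56.223 F1881
G1 X74.559 Y49.577 F1881
G1 X76.618 Y44.489 F1881
G1 X75.698 Y40.959 F1881
G1 X71.798 Y38.987 F1881
M5
G0 X73.966 Y85.341
M3 S149
G1 X5.593 Y11.259 F3585
G1 X17.723 Y146.311 F3585
G1 X111.038 Y22.915 F3585
G1 X100.335 Y62.068 F3585
G1 X17.836 Y67.879 F3585
M5
G0 X16.743 Y131.877
M3 S149
G1 X54.803 Y24.819 F3585
G1 X64.901 Y155.875 F3585
M5
G0 X63.188 Y85.113
M3 S149
G1 X65.149 Y96.940 F3585
G1 X62.332 Y106.817 F3585
G1 X54.740 Y114.744 F3585
G1 X42.371 Y120.720 F3585
G1 X25.225 Y124.747 F3585
M5
G0 X50.189 Y145.084
M3 S149
G1 X74.904 Y145.084 F3585
G1 X74.904 Y133.658 F3585
G1 X50.189 Y133.658 F3585
G1 X50.189 Y145.084 F3585
M5

Since the viewBox matches the mm dimensions, user units are millimetres directly. The only transform is the Y-flip y_m = 162.201 − y_svg.

Shape 1 is a quadratic bezier drawn with `<path>`. Its stroke #008000 means score at S489, F1881. After flipping Y the toolpath is (61.503,64.428) → (69.521,56.223) → (74.559,49.577) → (76.618,44.489) → (75.698,40.959) → (71.798,38.987).

Shape 2 is a open polyline drawn with `<path>`. Its stroke #ff00ff means engrave at S149, F3585. After flipping Y the toolpath is (73.966,85.341) → (5.593,11.259) → (17.723,146.311) → (111.038,22.915) → (100.335,62.068) → (17.836,67.879).

Shape 3 is a open polyline drawn with `<polyline>`. Its stroke #ff00ff means engrave at S149, F3585. After flipping Y the toolpath is (16.743,131.877) → (54.803,24.819) → (64.901,155.875).

Shape 4 is a quadratic bezier drawn with `<path>`. Its stroke #ff00ff means engrave at S149, F3585. After flipping Y the toolpath is (63.188,85.113) → (65.149,96.940) → (62.332,106.817) → (54.740,114.744) → (42.371,120.720) → (25.225,124.747).

Shape 5 is a rectangle drawn with `<rect>`. Its stroke #ff00ff means engrave at S149, F3585. After flipping Y the toolpath is (50.189,145.084) → (74.904,145.084) → (74.904,133.658) → (50.189,133.658) → (50.189,145.084), returning to the start.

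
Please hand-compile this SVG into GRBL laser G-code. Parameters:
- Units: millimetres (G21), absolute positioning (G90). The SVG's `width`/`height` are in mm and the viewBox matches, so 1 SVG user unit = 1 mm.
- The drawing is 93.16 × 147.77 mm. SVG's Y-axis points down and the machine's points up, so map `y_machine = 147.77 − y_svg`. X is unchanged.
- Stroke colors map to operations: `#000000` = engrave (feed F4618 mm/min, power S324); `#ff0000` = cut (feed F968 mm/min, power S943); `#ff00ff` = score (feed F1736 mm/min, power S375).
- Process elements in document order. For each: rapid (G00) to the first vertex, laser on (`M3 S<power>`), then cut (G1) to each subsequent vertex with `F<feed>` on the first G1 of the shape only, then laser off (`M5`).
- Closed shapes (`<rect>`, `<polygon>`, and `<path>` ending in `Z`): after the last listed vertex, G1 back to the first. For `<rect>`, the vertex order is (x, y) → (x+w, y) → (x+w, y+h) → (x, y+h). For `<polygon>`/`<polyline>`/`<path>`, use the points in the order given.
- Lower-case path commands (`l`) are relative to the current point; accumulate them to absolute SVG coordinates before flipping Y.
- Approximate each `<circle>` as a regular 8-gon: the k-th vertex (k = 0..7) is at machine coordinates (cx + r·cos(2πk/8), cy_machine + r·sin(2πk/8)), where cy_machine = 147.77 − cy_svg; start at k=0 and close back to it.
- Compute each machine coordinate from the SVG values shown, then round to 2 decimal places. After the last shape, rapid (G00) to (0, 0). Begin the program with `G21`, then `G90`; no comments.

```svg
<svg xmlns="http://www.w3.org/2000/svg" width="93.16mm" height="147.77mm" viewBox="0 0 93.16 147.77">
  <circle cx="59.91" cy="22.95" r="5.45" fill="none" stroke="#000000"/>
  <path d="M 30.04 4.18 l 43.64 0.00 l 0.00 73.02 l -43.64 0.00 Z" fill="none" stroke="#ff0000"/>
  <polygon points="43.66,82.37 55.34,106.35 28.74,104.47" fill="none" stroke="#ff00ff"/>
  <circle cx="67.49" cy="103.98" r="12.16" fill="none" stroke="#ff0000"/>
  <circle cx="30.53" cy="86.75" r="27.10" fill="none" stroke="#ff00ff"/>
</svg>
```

viewBox `0 0 93.16 147.77` with mm width/height → 1 unit = 1 mm. Flip: y_m = 147.77 − y_svg.

**Shape 1** — `<circle>` circle, stroke `#000000` → engrave (S324, F4618). Machine vertices: (65.36,124.82) → (63.76,128.67) → (59.91,130.27) → (56.06,128.67) → (54.46,124.82) → (56.06,120.97) → (59.91,119.37) → (63.76,120.97) → (65.36,124.82). Closed: final G1 returns to the first vertex.

**Shape 2** — `<path>` rectangle, stroke `#ff0000` → cut (S943, F968). Machine vertices: (30.04,143.59) → (73.68,143.59) → (73.68,70.57) → (30.04,70.57) → (30.04,143.59). Closed: final G1 returns to the first vertex.

**Shape 3** — `<polygon>` regular polygon, stroke `#ff00ff` → score (S375, F1736). Machine vertices: (43.66,65.40) → (55.34,41.42) → (28.74,43.30) → (43.66,65.40). Closed: final G1 returns to the first vertex.

**Shape 4** — `<circle>` circle, stroke `#ff0000` → cut (S943, F968). Machine vertices: (79.65,43.79) → (76.09,52.39) → (67.49,55.95) → (58.89,52.39) → (55.33,43.79) → (58.89,35.19) → (67.49,31.63) → (76.09,35.19) → (79.65,43.79). Closed: final G1 returns to the first vertex.

**Shape 5** — `<circle>` circle, stroke `#ff00ff` → score (S375, F1736). Machine vertices: (57.63,61.02) → (49.69,80.18) → (30.53,88.12) → (11.37,80.18) → (3.43,61.02) → (11.37,41.86) → (30.53,33.92) → (49.69,41.86) → (57.63,61.02). Closed: final G1 returns to the first vertex.

G21
G90
G00 X65.36 Y124.82
M3 S324
G1 X63.76 Y128.67 F4618
G1 X59.91 Y130.27
G1 X56.06 Y128.67
G1 X54.46 Y124.82
G1 X56.06 Y120.97
G1 X59.91 Y119.37
G1 X63.76 Y120.97
G1 X65.36 Y124.82
M5
G00 X30.04 Y143.59
M3 S943
G1 X73.68 Y143.59 F968
G1 X73.68 Y70.57
G1 X30.04 Y70.57
G1 X30.04 Y143.59
M5
G00 X43.66 Y65.40
M3 S375
G1 X55.34 Y41.42 F1736
G1 X28.74 Y43.30
G1 X43.66 Y65.40
M5
G00 X79.65 Y43.79
M3 S943
G1 X76.09 Y52.39 F968
G1 X67.49 Y55.95
G1 X58.89 Y52.39
G1 X55.33 Y43.79
G1 X58.89 Y35.19
G1 X67.49 Y31.63
G1 X76.09 Y35.19
G1 X79.65 Y43.79
M5
G00 X57.63 Y61.02
M3 S375
G1 X49.69 Y80.18 F1736
G1 X30.53 Y88.12
G1 X11.37 Y80.18
G1 X3.43 Y61.02
G1 X11.37 Y41.86
G1 X30.53 Y33.92
G1 X49.69 Y41.86
G1 X57.63 Y61.02
M5
G00 X0.00 Y0.00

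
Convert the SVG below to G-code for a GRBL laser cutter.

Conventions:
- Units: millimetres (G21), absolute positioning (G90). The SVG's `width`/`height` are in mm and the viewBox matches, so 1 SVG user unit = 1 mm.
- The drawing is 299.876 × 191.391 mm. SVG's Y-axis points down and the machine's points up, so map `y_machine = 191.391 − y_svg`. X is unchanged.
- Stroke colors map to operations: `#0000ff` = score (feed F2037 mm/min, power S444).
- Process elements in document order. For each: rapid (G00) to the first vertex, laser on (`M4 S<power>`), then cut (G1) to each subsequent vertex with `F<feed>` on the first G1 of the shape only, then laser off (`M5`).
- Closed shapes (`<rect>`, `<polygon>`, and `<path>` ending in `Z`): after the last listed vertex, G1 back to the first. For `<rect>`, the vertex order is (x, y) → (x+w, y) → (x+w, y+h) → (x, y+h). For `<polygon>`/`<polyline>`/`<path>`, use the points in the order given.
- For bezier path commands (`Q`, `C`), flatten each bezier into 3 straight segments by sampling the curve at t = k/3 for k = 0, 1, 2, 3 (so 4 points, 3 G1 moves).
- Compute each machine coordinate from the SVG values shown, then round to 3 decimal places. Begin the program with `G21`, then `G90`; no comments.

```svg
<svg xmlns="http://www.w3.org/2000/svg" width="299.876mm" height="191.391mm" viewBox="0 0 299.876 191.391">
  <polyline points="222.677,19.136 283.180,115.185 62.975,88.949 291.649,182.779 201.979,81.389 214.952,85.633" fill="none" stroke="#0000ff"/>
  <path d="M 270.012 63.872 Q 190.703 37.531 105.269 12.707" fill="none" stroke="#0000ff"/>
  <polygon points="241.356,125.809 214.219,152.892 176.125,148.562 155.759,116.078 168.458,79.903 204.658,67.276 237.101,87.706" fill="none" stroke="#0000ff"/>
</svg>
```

G21
G90
G00 X222.677 Y172.255
M4 S444
G1 X283.180 Y76.206 F2037
G1 X62.975 Y102.442
G1 X291.649 Y8.612
G1 X201.979 Y110.002
G1 X214.952 Y105.758
M5
G00 X270.012 Y127.519
M4 S444
G1 X216.459 Y144.911 F2037
G1 X161.544 Y161.966
G1 X105.269 Y178.684
M5
G00 X241.356 Y65.582
M4 S444
G1 X214.219 Y38.499 F2037
G1 X176.125 Y42.829
G1 X155.759 Y75.313
G1 X168.458 Y111.488
G1 X204.658 Y124.115
G1 X237.101 Y103.685
G1 X241.356 Y65.582
M5

1 u = 1 mm; y_m = 191.391 − y.

[1] `<polyline>` open polyline, #0000ff→score S444 F2037: (222.677,172.255) → (283.180,76.206) → (62.975,102.442) → (291.649,8.612) → (201.979,110.002) → (214.952,105.758)

[2] `<path>` quadratic bezier, #0000ff→score S444 F2037: (270.012,127.519) → (216.459,144.911) → (161.544,161.966) → (105.269,178.684)

[3] `<polygon>` regular polygon, #0000ff→score S444 F2037: (241.356,65.582) → (214.219,38.499) → (176.125,42.829) → (155.759,75.313) → (168.458,111.488) → (204.658,124.115) → (237.101,103.685) → (241.356,65.582) (closed)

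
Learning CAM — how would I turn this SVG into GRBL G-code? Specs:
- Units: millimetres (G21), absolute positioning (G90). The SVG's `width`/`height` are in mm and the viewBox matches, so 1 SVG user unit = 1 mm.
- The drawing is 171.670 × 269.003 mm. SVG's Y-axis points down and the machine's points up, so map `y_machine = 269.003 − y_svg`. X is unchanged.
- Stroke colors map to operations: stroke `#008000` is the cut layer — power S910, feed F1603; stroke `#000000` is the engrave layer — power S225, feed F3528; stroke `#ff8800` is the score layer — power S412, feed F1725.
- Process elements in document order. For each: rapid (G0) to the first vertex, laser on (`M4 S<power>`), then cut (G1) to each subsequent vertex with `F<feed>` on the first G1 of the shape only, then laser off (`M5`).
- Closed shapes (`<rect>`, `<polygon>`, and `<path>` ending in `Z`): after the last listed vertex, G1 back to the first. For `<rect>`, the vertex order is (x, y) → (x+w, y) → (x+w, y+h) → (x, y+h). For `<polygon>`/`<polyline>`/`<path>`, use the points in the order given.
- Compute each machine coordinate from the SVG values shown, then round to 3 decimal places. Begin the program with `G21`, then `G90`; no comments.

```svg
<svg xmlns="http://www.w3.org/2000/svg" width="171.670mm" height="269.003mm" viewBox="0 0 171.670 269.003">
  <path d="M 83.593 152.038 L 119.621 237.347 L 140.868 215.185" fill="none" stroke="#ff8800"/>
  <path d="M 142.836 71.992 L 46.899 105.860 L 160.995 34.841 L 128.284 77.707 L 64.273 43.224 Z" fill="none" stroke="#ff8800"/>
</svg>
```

G21
G90
G0 X83.593 Y116.965
M4 S412
G1 X119.621 Y31.656 F1725
G1 X140.868 Y53.818
M5
G0 X142.836 Y197.011
M4 S412
G1 X46.899 Y163.143 F1725
G1 X160.995 Y234.162
G1 X128.284 Y191.296
G1 X64.273 Y225.779
G1 X142.836 Y197.011
M5

Since the viewBox matches the mm dimensions, user units are millimetres directly. The only transform is the Y-flip y_m = 269.003 − y_svg.

Shape 1 is a open polyline drawn with `<path>`. Its stroke #ff8800 means score at S412, F1725. After flipping Y the toolpath is (83.593,116.965) → (119.621,31.656) → (140.868,53.818).

Shape 2 is a closed polygon drawn with `<path>`. Its stroke #ff8800 means score at S412, F1725. After flipping Y the toolpath is (142.836,197.011) → (46.899,163.143) → (160.995,234.162) → (128.284,191.296) → (64.273,225.779) → (142.836,197.011), returning to the start.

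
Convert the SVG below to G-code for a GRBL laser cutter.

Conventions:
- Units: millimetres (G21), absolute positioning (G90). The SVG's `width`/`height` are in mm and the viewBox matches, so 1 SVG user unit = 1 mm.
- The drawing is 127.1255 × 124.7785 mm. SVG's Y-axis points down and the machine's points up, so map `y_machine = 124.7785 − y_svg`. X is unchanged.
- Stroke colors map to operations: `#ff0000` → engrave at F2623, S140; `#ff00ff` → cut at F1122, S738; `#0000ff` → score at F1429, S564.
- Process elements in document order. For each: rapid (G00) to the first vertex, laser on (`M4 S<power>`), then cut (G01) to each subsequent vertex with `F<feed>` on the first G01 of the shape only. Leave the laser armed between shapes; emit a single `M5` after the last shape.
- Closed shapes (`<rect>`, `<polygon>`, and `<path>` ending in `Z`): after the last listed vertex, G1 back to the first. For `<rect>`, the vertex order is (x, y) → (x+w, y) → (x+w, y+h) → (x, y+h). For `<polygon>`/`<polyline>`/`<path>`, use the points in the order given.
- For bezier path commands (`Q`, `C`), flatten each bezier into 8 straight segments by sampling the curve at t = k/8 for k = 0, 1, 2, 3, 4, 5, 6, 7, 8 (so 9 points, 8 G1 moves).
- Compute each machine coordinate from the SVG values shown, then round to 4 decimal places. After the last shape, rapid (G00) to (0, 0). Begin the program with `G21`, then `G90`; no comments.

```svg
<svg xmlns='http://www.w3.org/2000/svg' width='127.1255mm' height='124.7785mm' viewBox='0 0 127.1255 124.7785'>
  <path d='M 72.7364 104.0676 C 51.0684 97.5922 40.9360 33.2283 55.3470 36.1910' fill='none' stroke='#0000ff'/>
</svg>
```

Since the viewBox matches the mm dimensions, user units are millimetres directly. The only transform is the Y-flip y_m = 124.7785 − y_svg.

Shape 1 is a cubic bezier drawn with `<path>`. Its stroke #0000ff means score at S564, F1429. After flipping Y the toolpath is (72.7364,20.7109) → (65.1770,25.6081) → (58.8516,34.4651) → (53.9124,45.8143) → (50.5121,58.1885) → (48.8029,70.1203) → (48.9374,80.1423) → (51.0679,86.7871) → (55.3470,88.5875).

G21
G90
G00 X72.7364 Y20.7109
M4 S564
G01 X65.1770 Y25.6081 F1429
G01 X58.8516 Y34.4651
G01 X53.9124 Y45.8143
G01 X50.5121 Y58.1885
G01 X48.8029 Y70.1203
G01 X48.9374 Y80.1423
G01 X51.0679 Y86.7871
G01 X55.3470 Y88.5875
M5
G00 X0.0000 Y0.0000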